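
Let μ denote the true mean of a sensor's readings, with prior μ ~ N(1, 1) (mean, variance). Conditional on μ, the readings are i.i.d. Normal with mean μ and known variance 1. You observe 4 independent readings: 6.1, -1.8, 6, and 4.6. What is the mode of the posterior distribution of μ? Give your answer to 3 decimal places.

μ̂_MAP = 3.180

n = 4; x̄ = (6.1 + (-1.8) + 6 + 4.6)/4 = 14.9/4 = 3.725.
For a Normal prior and Normal likelihood with known variance, the posterior is Normal; its mode equals its mean, the precision-weighted average.
Prior precision 1/σ₀² = 1/1 = 1; data precision n/σ² = 4/1 = 4.
μ̂ = (1·1 + 4·3.725) / (1 + 4) = 15.9/5 = 3.180.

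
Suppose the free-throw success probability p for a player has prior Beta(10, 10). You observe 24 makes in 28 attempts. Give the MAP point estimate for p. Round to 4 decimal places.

p̂_MAP = 0.7174

Prior: Beta(10, 10).
Data: 24 successes in 28 trials. The binomial likelihood contributes p^24(1−p)^4, so the posterior is Beta(10+24, 10+4) = Beta(34, 14).
For Beta(a, b) with a, b > 1 the mode is (a−1)/(a+b−2) = 33/46 ≈ 0.7174.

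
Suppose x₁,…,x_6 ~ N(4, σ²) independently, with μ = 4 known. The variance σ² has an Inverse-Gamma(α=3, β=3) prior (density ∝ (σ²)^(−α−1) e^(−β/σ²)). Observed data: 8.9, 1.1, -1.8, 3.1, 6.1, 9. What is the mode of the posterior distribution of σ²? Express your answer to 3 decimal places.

Sum of squared deviations about the known mean: SS = (8.9−4)² + (1.1−4)² + (-1.8−4)² + (3.1−4)² + (6.1−4)² + (9−4)² = 96.28.
The Normal likelihood contributes (σ²)^(−n/2) exp(−SS/(2σ²)), so the posterior is Inverse-Gamma(α + n/2, β + SS/2) = Inverse-Gamma(6, 51.14).
The mode of Inverse-Gamma(a, b) is b/(a+1) = 51.14/7 ≈ 7.306.

σ̂²_MAP = 7.306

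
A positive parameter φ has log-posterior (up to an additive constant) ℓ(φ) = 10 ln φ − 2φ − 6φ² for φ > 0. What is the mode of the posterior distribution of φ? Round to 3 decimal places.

φ̂_MAP = 0.833

ℓ'(φ) = 10/φ − 2 − 12φ. Setting this to zero and multiplying by φ: 12φ² + 2φ − 10 = 0.
φ = (−2 + √(2² + 4·12·10)) / (2·12) = (−2 + √484) / 24 = (−2 + 22)/24 = 5/6.
ℓ''(φ) = −10/φ² − 12 < 0, confirming a maximum.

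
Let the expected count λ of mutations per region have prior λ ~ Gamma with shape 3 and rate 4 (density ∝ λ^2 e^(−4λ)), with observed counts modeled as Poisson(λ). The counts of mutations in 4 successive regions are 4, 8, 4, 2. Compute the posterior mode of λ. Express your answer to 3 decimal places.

λ̂_MAP = 2.500

Σxᵢ = 4+8+4+2 = 18, with n = 4.
Posterior ∝ λ^2e^(−4λ) · λ^18e^(−4λ) = λ^20e^(−8λ), i.e. Gamma(shape=21, rate=8).
The mode of a Gamma(a, b) with a ≥ 1 (shape–rate) is (a−1)/b = 20/8 ≈ 2.500.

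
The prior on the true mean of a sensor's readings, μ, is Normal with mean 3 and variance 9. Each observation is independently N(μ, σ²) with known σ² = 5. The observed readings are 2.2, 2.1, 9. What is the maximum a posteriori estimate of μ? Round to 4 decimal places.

n = 3; x̄ = (2.2 + 2.1 + 9)/3 = 13.3/3 = 133/30 ≈ 4.4333.
For a Normal prior and Normal likelihood with known variance, the posterior is Normal; its mode equals its mean, the precision-weighted average.
Prior precision 1/σ₀² = 1/9; data precision n/σ² = 3/5 = 0.6.
μ̂ = ((1/9)·3 + 0.6·(133/30)) / (1/9 + 0.6) = (449/150)/(32/45) = 4.209375 ≈ 4.2094.

μ̂_MAP = 4.2094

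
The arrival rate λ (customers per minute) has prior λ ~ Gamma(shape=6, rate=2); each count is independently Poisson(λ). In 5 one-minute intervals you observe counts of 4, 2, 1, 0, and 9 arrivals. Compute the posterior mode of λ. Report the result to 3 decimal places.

λ̂_MAP = 3.000

Σxᵢ = 4+2+1+0+9 = 16, with n = 5.
Posterior ∝ λ^5e^(−2λ) · λ^16e^(−5λ) = λ^21e^(−7λ), i.e. Gamma(shape=22, rate=7).
The mode of a Gamma(a, b) with a ≥ 1 (shape–rate) is (a−1)/b = 21/7 ≈ 3.000.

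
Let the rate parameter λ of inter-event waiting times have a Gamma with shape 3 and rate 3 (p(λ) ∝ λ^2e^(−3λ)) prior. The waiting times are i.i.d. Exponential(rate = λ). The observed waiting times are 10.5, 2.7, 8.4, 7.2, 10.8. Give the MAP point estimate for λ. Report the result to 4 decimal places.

The Exponential(rate=λ) likelihood is ∝ λ^n e^(−λΣtᵢ). Here n = 5 and Σtᵢ = 10.5 + 2.7 + 8.4 + 7.2 + 10.8 = 39.6.
Posterior ∝ λ^2e^(−3λ) · λ^5e^(−39.6λ) = λ^7e^(−42.6λ), i.e. Gamma(8, 42.6).
Mode = (a−1)/b = 7/42.6 ≈ 0.1643.

λ̂_MAP = 0.1643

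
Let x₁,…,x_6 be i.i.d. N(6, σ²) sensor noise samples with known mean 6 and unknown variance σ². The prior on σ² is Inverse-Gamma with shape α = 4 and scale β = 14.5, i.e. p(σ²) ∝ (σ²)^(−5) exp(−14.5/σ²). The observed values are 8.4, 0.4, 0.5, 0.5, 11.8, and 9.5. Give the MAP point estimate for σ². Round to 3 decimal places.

σ̂²_MAP = 10.782

Sum of squared deviations about the known mean: SS = (8.4−6)² + (0.4−6)² + (0.5−6)² + (0.5−6)² + (11.8−6)² + (9.5−6)² = 143.51.
The Normal likelihood contributes (σ²)^(−n/2) exp(−SS/(2σ²)), so the posterior is Inverse-Gamma(α + n/2, β + SS/2) = Inverse-Gamma(7, 86.255).
The mode of Inverse-Gamma(a, b) is b/(a+1) = 86.255/8 ≈ 10.782.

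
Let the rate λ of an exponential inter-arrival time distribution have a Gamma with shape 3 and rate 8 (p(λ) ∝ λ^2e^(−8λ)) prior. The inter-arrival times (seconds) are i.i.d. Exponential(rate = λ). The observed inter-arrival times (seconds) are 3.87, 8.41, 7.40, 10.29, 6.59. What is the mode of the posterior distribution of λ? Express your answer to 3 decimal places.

The Exponential(rate=λ) likelihood is ∝ λ^n e^(−λΣtᵢ). Here n = 5 and Σtᵢ = 3.87 + 8.41 + 7.40 + 10.29 + 6.59 = 36.56.
Posterior ∝ λ^2e^(−8λ) · λ^5e^(−36.56λ) = λ^7e^(−44.56λ), i.e. Gamma(8, 44.56).
Mode = (a−1)/b = 7/44.56 ≈ 0.157.

λ̂_MAP = 0.157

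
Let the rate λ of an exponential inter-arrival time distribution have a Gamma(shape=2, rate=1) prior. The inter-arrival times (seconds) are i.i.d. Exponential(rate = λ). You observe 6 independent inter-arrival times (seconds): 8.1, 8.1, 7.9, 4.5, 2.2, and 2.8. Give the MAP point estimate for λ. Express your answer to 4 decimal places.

λ̂_MAP = 0.2023

The Exponential(rate=λ) likelihood is ∝ λ^n e^(−λΣtᵢ). Here n = 6 and Σtᵢ = 8.1 + 8.1 + 7.9 + 4.5 + 2.2 + 2.8 = 33.6.
Posterior ∝ λe^(−1λ) · λ^6e^(−33.6λ) = λ^7e^(−34.6λ), i.e. Gamma(8, 34.6).
Mode = (a−1)/b = 7/34.6 ≈ 0.2023.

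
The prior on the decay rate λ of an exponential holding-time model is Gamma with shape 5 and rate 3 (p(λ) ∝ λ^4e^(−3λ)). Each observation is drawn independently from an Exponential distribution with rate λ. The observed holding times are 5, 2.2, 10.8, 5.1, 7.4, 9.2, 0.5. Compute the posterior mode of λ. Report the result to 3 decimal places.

λ̂_MAP = 0.255

The Exponential(rate=λ) likelihood is ∝ λ^n e^(−λΣtᵢ). Here n = 7 and Σtᵢ = 5 + 2.2 + 10.8 + 5.1 + 7.4 + 9.2 + 0.5 = 40.2.
Posterior ∝ λ^4e^(−3λ) · λ^7e^(−40.2λ) = λ^11e^(−43.2λ), i.e. Gamma(12, 43.2).
Mode = (a−1)/b = 11/43.2 ≈ 0.255.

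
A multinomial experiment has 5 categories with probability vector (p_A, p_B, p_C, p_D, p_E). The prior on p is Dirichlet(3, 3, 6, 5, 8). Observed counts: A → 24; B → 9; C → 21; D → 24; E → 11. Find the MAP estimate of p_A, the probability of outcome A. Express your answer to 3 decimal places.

MAP estimate of p_A = 0.239

The posterior is Dirichlet(αᵢ + nᵢ) = Dirichlet(27, 12, 27, 29, 19).
For a Dirichlet(a₁,…,a_K) with all aᵢ > 1, the mode has j-th component (aⱼ − 1)/(Σaᵢ − K).
Here Σaᵢ = 114 and K = 5, so p_A = (27 − 1)/(114 − 5) = 26/109 ≈ 0.239.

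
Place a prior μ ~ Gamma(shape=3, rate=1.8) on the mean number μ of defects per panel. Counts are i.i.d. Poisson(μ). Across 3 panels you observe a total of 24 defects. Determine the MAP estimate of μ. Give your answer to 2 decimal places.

Σxᵢ = 24, n = 3.
Posterior ∝ μ^2e^(−1.8μ) · μ^24e^(−3μ) = μ^26e^(−4.8μ), i.e. Gamma(shape=27, rate=4.8).
The mode of a Gamma(a, b) with a ≥ 1 (shape–rate) is (a−1)/b = 26/4.8 ≈ 5.42.

μ̂_MAP = 5.42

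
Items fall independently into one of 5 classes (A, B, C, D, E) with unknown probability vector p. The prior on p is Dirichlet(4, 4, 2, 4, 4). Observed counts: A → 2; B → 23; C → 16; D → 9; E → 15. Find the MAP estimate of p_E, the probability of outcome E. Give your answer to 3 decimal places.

The posterior is Dirichlet(αᵢ + nᵢ) = Dirichlet(6, 27, 18, 13, 19).
For a Dirichlet(a₁,…,a_K) with all aᵢ > 1, the mode has j-th component (aⱼ − 1)/(Σaᵢ − K).
Here Σaᵢ = 83 and K = 5, so p_E = (19 − 1)/(83 − 5) = 18/78 ≈ 0.231.

MAP estimate of p_E = 0.231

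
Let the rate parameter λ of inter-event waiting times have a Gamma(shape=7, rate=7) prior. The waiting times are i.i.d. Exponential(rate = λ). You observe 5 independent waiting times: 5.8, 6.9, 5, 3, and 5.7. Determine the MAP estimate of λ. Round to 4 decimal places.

The Exponential(rate=λ) likelihood is ∝ λ^n e^(−λΣtᵢ). Here n = 5 and Σtᵢ = 5.8 + 6.9 + 5 + 3 + 5.7 = 26.4.
Posterior ∝ λ^6e^(−7λ) · λ^5e^(−26.4λ) = λ^11e^(−33.4λ), i.e. Gamma(12, 33.4).
Mode = (a−1)/b = 11/33.4 ≈ 0.3293.

λ̂_MAP = 0.3293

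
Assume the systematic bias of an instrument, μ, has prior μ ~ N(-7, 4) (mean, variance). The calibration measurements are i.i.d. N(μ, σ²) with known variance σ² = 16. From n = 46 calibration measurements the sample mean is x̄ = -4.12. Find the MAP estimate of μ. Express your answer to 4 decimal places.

μ̂_MAP = -4.3504

n = 46, x̄ = -4.12.
For a Normal prior and Normal likelihood with known variance, the posterior is Normal; its mode equals its mean, the precision-weighted average.
Prior precision 1/σ₀² = 1/4 = 0.25; data precision n/σ² = 46/16 = 2.875.
μ̂ = (0.25·(-7) + 2.875·(-4.12)) / (0.25 + 2.875) = (-13.595)/3.125 = -4.3504.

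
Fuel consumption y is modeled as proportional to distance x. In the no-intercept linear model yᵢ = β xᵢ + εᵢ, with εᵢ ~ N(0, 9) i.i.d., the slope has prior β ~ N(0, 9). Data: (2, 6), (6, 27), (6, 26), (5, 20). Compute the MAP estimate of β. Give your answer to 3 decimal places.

log p(β | y) = −Σ(yᵢ − βxᵢ)²/(2·9) − β²/(2·9) + const.
Setting the derivative to zero: Σxᵢ(yᵢ − βxᵢ)/9 − β/9 = 0, so β = Σxᵢyᵢ / (Σxᵢ² + σ²/τ²).
Σxᵢyᵢ = 2·6 + 6·27 + 6·26 + 5·20 = 430; Σxᵢ² = 101; σ²/τ² = 1.
β̂_MAP = 430 / (101 + 1) = 430/102 ≈ 4.216.

β̂_MAP = 4.216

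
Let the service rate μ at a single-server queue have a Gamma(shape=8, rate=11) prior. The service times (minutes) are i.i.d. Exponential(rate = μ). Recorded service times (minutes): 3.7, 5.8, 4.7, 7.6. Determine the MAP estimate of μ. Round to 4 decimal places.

The Exponential(rate=μ) likelihood is ∝ μ^n e^(−μΣtᵢ). Here n = 4 and Σtᵢ = 3.7 + 5.8 + 4.7 + 7.6 = 21.8.
Posterior ∝ μ^7e^(−11μ) · μ^4e^(−21.8μ) = μ^11e^(−32.8μ), i.e. Gamma(12, 32.8).
Mode = (a−1)/b = 11/32.8 ≈ 0.3354.

μ̂_MAP = 0.3354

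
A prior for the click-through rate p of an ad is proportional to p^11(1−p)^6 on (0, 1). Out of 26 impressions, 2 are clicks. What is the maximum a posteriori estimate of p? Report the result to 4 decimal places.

The prior density ∝ p^11(1−p)^6 is the kernel of Beta(12, 7).
Data: 2 successes in 26 trials. The binomial likelihood contributes p^2(1−p)^24, so the posterior is Beta(12+2, 7+24) = Beta(14, 31).
For Beta(a, b) with a, b > 1 the mode is (a−1)/(a+b−2) = 13/43 ≈ 0.3023.

p̂_MAP = 0.3023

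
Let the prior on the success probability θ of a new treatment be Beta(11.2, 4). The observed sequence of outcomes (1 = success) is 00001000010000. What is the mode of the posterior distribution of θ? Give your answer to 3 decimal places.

θ̂_MAP = 0.449

Prior: Beta(11.2, 4).
Data: 2 successes in 14 trials (from the sequence). The binomial likelihood contributes θ^2(1−θ)^12, so the posterior is Beta(11.2+2, 4+12) = Beta(13.2, 16).
For Beta(a, b) with a, b > 1 the mode is (a−1)/(a+b−2) = 12.2/27.2 ≈ 0.449.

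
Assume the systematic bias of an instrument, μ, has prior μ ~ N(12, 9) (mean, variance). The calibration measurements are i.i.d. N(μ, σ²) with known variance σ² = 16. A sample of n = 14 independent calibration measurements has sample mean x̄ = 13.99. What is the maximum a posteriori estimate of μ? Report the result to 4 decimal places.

n = 14, x̄ = 13.99.
For a Normal prior and Normal likelihood with known variance, the posterior is Normal; its mode equals its mean, the precision-weighted average.
Prior precision 1/σ₀² = 1/9; data precision n/σ² = 14/16 = 0.875.
μ̂ = ((1/9)·12 + 0.875·13.99) / (1/9 + 0.875) = (32579/2400)/(71/72) = 97737/7100 ≈ 13.7658.

μ̂_MAP = 13.7658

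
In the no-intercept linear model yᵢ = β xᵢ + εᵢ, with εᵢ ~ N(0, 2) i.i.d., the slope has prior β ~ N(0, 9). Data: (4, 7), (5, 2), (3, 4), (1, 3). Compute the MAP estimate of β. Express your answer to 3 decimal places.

log p(β | y) = −Σ(yᵢ − βxᵢ)²/(2·2) − β²/(2·9) + const.
Setting the derivative to zero: Σxᵢ(yᵢ − βxᵢ)/2 − β/9 = 0, so β = Σxᵢyᵢ / (Σxᵢ² + σ²/τ²).
Σxᵢyᵢ = 4·7 + 5·2 + 3·4 + 1·3 = 53; Σxᵢ² = 51; σ²/τ² = 2/9.
β̂_MAP = 53 / (51 + 2/9) = 53/(461/9) = 477/461 ≈ 1.035.

β̂_MAP = 1.035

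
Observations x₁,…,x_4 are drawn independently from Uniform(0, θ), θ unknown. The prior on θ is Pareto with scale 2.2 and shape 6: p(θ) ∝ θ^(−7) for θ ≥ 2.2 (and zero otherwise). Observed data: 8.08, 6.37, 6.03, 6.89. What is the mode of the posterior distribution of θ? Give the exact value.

The Uniform(0, θ) likelihood is θ^(−n) for θ ≥ max(xᵢ), zero otherwise. Here max(xᵢ) = 8.08.
Posterior ∝ θ^(−7) · θ^(−4) = θ^(−11) on θ ≥ max(2.2, 8.08) = 8.08.
This density is strictly decreasing in θ, so the posterior mode lies at the lower boundary of the support.

θ̂_MAP = 8.08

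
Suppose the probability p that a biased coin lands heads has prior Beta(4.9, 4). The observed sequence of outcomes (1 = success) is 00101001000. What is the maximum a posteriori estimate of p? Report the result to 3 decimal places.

p̂_MAP = 0.385

Prior: Beta(4.9, 4).
Data: 3 successes in 11 trials (from the sequence). The binomial likelihood contributes p^3(1−p)^8, so the posterior is Beta(4.9+3, 4+8) = Beta(7.9, 12).
For Beta(a, b) with a, b > 1 the mode is (a−1)/(a+b−2) = 6.9/17.9 ≈ 0.385.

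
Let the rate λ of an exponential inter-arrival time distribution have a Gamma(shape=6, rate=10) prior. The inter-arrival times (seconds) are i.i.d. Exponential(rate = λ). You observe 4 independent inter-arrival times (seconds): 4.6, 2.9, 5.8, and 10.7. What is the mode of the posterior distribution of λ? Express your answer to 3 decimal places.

λ̂_MAP = 0.265

The Exponential(rate=λ) likelihood is ∝ λ^n e^(−λΣtᵢ). Here n = 4 and Σtᵢ = 4.6 + 2.9 + 5.8 + 10.7 = 24.
Posterior ∝ λ^5e^(−10λ) · λ^4e^(−24λ) = λ^9e^(−34λ), i.e. Gamma(10, 34).
Mode = (a−1)/b = 9/34 ≈ 0.265.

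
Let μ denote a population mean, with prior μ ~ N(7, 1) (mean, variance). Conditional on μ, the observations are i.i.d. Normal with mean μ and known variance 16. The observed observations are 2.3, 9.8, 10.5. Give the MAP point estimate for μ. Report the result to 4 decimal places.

μ̂_MAP = 7.0842

n = 3; x̄ = (2.3 + 9.8 + 10.5)/3 = 22.6/3 = 113/15 ≈ 7.5333.
For a Normal prior and Normal likelihood with known variance, the posterior is Normal; its mode equals its mean, the precision-weighted average.
Prior precision 1/σ₀² = 1/1 = 1; data precision n/σ² = 3/16 = 0.1875.
μ̂ = (1·7 + 0.1875·(113/15)) / (1 + 0.1875) = 8.4125/1.1875 = 673/95 ≈ 7.0842.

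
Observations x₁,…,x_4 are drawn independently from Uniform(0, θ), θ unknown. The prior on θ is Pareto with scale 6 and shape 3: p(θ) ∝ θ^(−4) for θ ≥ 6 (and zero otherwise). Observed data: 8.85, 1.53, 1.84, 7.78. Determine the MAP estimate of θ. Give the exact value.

The Uniform(0, θ) likelihood is θ^(−n) for θ ≥ max(xᵢ), zero otherwise. Here max(xᵢ) = 8.85.
Posterior ∝ θ^(−4) · θ^(−4) = θ^(−8) on θ ≥ max(6, 8.85) = 8.85.
This density is strictly decreasing in θ, so the posterior mode lies at the lower boundary of the support.

θ̂_MAP = 8.85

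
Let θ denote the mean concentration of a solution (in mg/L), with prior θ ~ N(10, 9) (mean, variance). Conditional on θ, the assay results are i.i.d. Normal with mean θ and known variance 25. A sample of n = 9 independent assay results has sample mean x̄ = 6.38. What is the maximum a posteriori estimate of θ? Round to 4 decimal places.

n = 9, x̄ = 6.38.
For a Normal prior and Normal likelihood with known variance, the posterior is Normal; its mode equals its mean, the precision-weighted average.
Prior precision 1/σ₀² = 1/9; data precision n/σ² = 9/25 = 0.36.
θ̂ = ((1/9)·10 + 0.36·6.38) / (1/9 + 0.36) = (38339/11250)/(106/225) = 38339/5300 ≈ 7.2338.

θ̂_MAP = 7.2338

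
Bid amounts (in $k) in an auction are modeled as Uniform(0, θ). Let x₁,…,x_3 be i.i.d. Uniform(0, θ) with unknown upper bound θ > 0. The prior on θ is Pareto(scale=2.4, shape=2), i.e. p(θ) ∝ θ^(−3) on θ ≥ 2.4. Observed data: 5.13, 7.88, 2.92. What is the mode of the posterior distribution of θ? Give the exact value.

The Uniform(0, θ) likelihood is θ^(−n) for θ ≥ max(xᵢ), zero otherwise. Here max(xᵢ) = 7.88.
Posterior ∝ θ^(−3) · θ^(−3) = θ^(−6) on θ ≥ max(2.4, 7.88) = 7.88.
This density is strictly decreasing in θ, so the posterior mode lies at the lower boundary of the support.

θ̂_MAP = 7.88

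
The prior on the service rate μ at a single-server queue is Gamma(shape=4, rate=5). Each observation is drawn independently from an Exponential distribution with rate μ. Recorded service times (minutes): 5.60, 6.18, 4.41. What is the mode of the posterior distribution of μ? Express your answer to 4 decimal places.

μ̂_MAP = 0.2832

The Exponential(rate=μ) likelihood is ∝ μ^n e^(−μΣtᵢ). Here n = 3 and Σtᵢ = 5.60 + 6.18 + 4.41 = 16.19.
Posterior ∝ μ^3e^(−5μ) · μ^3e^(−16.19μ) = μ^6e^(−21.19μ), i.e. Gamma(7, 21.19).
Mode = (a−1)/b = 6/21.19 ≈ 0.2832.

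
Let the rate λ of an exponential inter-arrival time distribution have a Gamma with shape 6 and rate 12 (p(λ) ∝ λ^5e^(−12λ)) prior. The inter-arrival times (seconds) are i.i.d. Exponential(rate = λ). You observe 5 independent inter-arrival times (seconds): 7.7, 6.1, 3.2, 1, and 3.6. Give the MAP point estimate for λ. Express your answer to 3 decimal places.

The Exponential(rate=λ) likelihood is ∝ λ^n e^(−λΣtᵢ). Here n = 5 and Σtᵢ = 7.7 + 6.1 + 3.2 + 1 + 3.6 = 21.6.
Posterior ∝ λ^5e^(−12λ) · λ^5e^(−21.6λ) = λ^10e^(−33.6λ), i.e. Gamma(11, 33.6).
Mode = (a−1)/b = 10/33.6 ≈ 0.298.

λ̂_MAP = 0.298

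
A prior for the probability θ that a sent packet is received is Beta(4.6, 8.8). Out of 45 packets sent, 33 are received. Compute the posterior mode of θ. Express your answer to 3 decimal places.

θ̂_MAP = 0.649

Prior: Beta(4.6, 8.8).
Data: 33 successes in 45 trials. The binomial likelihood contributes θ^33(1−θ)^12, so the posterior is Beta(4.6+33, 8.8+12) = Beta(37.6, 20.8).
For Beta(a, b) with a, b > 1 the mode is (a−1)/(a+b−2) = 36.6/56.4 ≈ 0.649.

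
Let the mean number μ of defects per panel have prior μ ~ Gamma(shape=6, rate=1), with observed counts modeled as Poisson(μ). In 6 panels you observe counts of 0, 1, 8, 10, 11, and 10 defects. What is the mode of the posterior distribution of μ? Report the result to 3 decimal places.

Σxᵢ = 0+1+8+10+11+10 = 40, with n = 6.
Posterior ∝ μ^5e^(−1μ) · μ^40e^(−6μ) = μ^45e^(−7μ), i.e. Gamma(shape=46, rate=7).
The mode of a Gamma(a, b) with a ≥ 1 (shape–rate) is (a−1)/b = 45/7 ≈ 6.429.

μ̂_MAP = 6.429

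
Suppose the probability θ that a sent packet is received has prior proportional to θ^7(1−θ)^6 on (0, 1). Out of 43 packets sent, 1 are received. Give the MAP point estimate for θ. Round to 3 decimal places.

The prior density ∝ θ^7(1−θ)^6 is the kernel of Beta(8, 7).
Data: 1 success in 43 trials. The binomial likelihood contributes θ(1−θ)^42, so the posterior is Beta(8+1, 7+42) = Beta(9, 49).
For Beta(a, b) with a, b > 1 the mode is (a−1)/(a+b−2) = 8/56 ≈ 0.143.

θ̂_MAP = 0.143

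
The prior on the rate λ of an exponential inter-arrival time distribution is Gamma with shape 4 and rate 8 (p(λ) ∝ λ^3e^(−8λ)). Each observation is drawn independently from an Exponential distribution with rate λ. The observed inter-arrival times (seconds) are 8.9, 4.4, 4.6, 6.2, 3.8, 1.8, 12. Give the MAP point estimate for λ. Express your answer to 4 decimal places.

The Exponential(rate=λ) likelihood is ∝ λ^n e^(−λΣtᵢ). Here n = 7 and Σtᵢ = 8.9 + 4.4 + 4.6 + 6.2 + 3.8 + 1.8 + 12 = 41.7.
Posterior ∝ λ^3e^(−8λ) · λ^7e^(−41.7λ) = λ^10e^(−49.7λ), i.e. Gamma(11, 49.7).
Mode = (a−1)/b = 10/49.7 ≈ 0.2012.

λ̂_MAP = 0.2012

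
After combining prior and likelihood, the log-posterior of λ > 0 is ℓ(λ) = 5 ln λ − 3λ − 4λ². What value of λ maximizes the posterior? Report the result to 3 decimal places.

ℓ'(λ) = 5/λ − 3 − 8λ. Setting this to zero and multiplying by λ: 8λ² + 3λ − 5 = 0.
λ = (−3 + √(3² + 4·8·5)) / (2·8) = (−3 + √169) / 16 = (−3 + 13)/16 = 5/8.
ℓ''(λ) = −5/λ² − 8 < 0, confirming a maximum.

λ̂_MAP = 0.625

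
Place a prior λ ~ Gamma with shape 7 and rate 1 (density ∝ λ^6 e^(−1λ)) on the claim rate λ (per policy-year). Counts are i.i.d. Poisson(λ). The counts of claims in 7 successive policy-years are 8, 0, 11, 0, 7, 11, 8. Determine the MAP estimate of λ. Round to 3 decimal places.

λ̂_MAP = 6.375

Σxᵢ = 8+0+11+0+7+11+8 = 45, with n = 7.
Posterior ∝ λ^6e^(−1λ) · λ^45e^(−7λ) = λ^51e^(−8λ), i.e. Gamma(shape=52, rate=8).
The mode of a Gamma(a, b) with a ≥ 1 (shape–rate) is (a−1)/b = 51/8 ≈ 6.375.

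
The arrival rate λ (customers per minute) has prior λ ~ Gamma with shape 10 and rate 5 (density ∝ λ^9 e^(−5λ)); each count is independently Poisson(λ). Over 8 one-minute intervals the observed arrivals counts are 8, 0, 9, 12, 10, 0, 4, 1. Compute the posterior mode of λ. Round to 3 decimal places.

λ̂_MAP = 4.077

Σxᵢ = 8+0+9+12+10+0+4+1 = 44, with n = 8.
Posterior ∝ λ^9e^(−5λ) · λ^44e^(−8λ) = λ^53e^(−13λ), i.e. Gamma(shape=54, rate=13).
The mode of a Gamma(a, b) with a ≥ 1 (shape–rate) is (a−1)/b = 53/13 ≈ 4.077.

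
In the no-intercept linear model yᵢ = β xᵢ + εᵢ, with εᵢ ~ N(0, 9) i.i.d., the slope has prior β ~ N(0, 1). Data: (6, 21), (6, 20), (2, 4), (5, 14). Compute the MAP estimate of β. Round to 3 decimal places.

β̂_MAP = 2.945

log p(β | y) = −Σ(yᵢ − βxᵢ)²/(2·9) − β²/(2·1) + const.
Setting the derivative to zero: Σxᵢ(yᵢ − βxᵢ)/9 − β/1 = 0, so β = Σxᵢyᵢ / (Σxᵢ² + σ²/τ²).
Σxᵢyᵢ = 6·21 + 6·20 + 2·4 + 5·14 = 324; Σxᵢ² = 101; σ²/τ² = 9.
β̂_MAP = 324 / (101 + 9) = 324/110 ≈ 2.945.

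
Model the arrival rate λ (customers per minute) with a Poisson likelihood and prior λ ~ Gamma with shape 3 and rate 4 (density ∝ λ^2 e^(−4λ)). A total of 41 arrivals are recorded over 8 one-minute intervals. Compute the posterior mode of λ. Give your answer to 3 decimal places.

λ̂_MAP = 3.583

Σxᵢ = 41, n = 8.
Posterior ∝ λ^2e^(−4λ) · λ^41e^(−8λ) = λ^43e^(−12λ), i.e. Gamma(shape=44, rate=12).
The mode of a Gamma(a, b) with a ≥ 1 (shape–rate) is (a−1)/b = 43/12 ≈ 3.583.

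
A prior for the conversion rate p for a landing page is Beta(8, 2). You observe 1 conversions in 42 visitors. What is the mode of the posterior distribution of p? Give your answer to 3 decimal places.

Prior: Beta(8, 2).
Data: 1 success in 42 trials. The binomial likelihood contributes p(1−p)^41, so the posterior is Beta(8+1, 2+41) = Beta(9, 43).
For Beta(a, b) with a, b > 1 the mode is (a−1)/(a+b−2) = 8/50 ≈ 0.160.

p̂_MAP = 0.160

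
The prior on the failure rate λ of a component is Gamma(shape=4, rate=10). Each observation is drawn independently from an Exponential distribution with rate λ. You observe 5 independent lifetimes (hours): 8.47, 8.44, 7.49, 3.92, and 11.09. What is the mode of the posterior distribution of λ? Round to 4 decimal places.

λ̂_MAP = 0.1619

The Exponential(rate=λ) likelihood is ∝ λ^n e^(−λΣtᵢ). Here n = 5 and Σtᵢ = 8.47 + 8.44 + 7.49 + 3.92 + 11.09 = 39.41.
Posterior ∝ λ^3e^(−10λ) · λ^5e^(−39.41λ) = λ^8e^(−49.41λ), i.e. Gamma(9, 49.41).
Mode = (a−1)/b = 8/49.41 ≈ 0.1619.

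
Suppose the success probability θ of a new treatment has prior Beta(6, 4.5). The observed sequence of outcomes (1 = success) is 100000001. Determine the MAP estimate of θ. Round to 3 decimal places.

Prior: Beta(6, 4.5).
Data: 2 successes in 9 trials (from the sequence). The binomial likelihood contributes θ^2(1−θ)^7, so the posterior is Beta(6+2, 4.5+7) = Beta(8, 11.5).
For Beta(a, b) with a, b > 1 the mode is (a−1)/(a+b−2) = 7/17.5 ≈ 0.400.

θ̂_MAP = 0.400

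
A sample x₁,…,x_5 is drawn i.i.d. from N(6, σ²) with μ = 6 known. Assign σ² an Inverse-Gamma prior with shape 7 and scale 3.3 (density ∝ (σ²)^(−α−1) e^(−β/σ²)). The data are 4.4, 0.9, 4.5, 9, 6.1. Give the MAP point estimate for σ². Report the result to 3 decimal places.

Sum of squared deviations about the known mean: SS = (4.4−6)² + (0.9−6)² + (4.5−6)² + (9−6)² + (6.1−6)² = 39.83.
The Normal likelihood contributes (σ²)^(−n/2) exp(−SS/(2σ²)), so the posterior is Inverse-Gamma(α + n/2, β + SS/2) = Inverse-Gamma(9.5, 23.215).
The mode of Inverse-Gamma(a, b) is b/(a+1) = 23.215/10.5 ≈ 2.211.

σ̂²_MAP = 2.211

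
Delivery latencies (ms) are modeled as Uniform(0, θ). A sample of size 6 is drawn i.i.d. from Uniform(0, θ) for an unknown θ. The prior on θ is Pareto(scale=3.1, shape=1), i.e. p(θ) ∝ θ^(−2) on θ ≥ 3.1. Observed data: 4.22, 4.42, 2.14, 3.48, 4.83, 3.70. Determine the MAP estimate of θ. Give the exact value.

The Uniform(0, θ) likelihood is θ^(−n) for θ ≥ max(xᵢ), zero otherwise. Here max(xᵢ) = 4.83.
Posterior ∝ θ^(−2) · θ^(−6) = θ^(−8) on θ ≥ max(3.1, 4.83) = 4.83.
This density is strictly decreasing in θ, so the posterior mode lies at the lower boundary of the support.

θ̂_MAP = 4.83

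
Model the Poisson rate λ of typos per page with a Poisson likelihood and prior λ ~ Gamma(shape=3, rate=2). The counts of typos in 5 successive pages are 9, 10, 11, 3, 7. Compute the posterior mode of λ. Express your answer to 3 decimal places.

Σxᵢ = 9+10+11+3+7 = 40, with n = 5.
Posterior ∝ λ^2e^(−2λ) · λ^40e^(−5λ) = λ^42e^(−7λ), i.e. Gamma(shape=43, rate=7).
The mode of a Gamma(a, b) with a ≥ 1 (shape–rate) is (a−1)/b = 42/7 ≈ 6.000.

λ̂_MAP = 6.000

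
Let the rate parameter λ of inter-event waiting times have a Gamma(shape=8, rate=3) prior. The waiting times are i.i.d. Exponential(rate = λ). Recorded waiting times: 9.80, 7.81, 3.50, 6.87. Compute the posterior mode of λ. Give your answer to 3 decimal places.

λ̂_MAP = 0.355

The Exponential(rate=λ) likelihood is ∝ λ^n e^(−λΣtᵢ). Here n = 4 and Σtᵢ = 9.80 + 7.81 + 3.50 + 6.87 = 27.98.
Posterior ∝ λ^7e^(−3λ) · λ^4e^(−27.98λ) = λ^11e^(−30.98λ), i.e. Gamma(12, 30.98).
Mode = (a−1)/b = 11/30.98 ≈ 0.355.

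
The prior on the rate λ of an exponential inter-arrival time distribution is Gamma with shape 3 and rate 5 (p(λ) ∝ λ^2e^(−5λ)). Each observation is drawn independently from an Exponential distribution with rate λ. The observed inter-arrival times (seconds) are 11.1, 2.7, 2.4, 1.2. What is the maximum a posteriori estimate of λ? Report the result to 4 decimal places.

λ̂_MAP = 0.2679

The Exponential(rate=λ) likelihood is ∝ λ^n e^(−λΣtᵢ). Here n = 4 and Σtᵢ = 11.1 + 2.7 + 2.4 + 1.2 = 17.4.
Posterior ∝ λ^2e^(−5λ) · λ^4e^(−17.4λ) = λ^6e^(−22.4λ), i.e. Gamma(7, 22.4).
Mode = (a−1)/b = 6/22.4 ≈ 0.2679.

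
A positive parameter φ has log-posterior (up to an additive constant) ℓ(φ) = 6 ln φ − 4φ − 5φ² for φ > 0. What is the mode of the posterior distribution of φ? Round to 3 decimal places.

φ̂_MAP = 0.600

ℓ'(φ) = 6/φ − 4 − 10φ. Setting this to zero and multiplying by φ: 10φ² + 4φ − 6 = 0.
φ = (−4 + √(4² + 4·10·6)) / (2·10) = (−4 + √256) / 20 = (−4 + 16)/20 = 3/5.
ℓ''(φ) = −6/φ² − 10 < 0, confirming a maximum.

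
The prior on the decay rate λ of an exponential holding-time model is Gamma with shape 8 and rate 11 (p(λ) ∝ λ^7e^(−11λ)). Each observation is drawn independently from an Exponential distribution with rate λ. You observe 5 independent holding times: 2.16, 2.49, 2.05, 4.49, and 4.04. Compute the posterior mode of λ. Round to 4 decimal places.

λ̂_MAP = 0.4575

The Exponential(rate=λ) likelihood is ∝ λ^n e^(−λΣtᵢ). Here n = 5 and Σtᵢ = 2.16 + 2.49 + 2.05 + 4.49 + 4.04 = 15.23.
Posterior ∝ λ^7e^(−11λ) · λ^5e^(−15.23λ) = λ^12e^(−26.23λ), i.e. Gamma(13, 26.23).
Mode = (a−1)/b = 12/26.23 ≈ 0.4575.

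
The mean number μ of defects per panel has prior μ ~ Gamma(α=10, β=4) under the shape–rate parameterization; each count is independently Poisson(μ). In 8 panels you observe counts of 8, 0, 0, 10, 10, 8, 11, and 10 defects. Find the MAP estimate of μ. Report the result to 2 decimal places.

μ̂_MAP = 5.50

Σxᵢ = 8+0+0+10+10+8+11+10 = 57, with n = 8.
Posterior ∝ μ^9e^(−4μ) · μ^57e^(−8μ) = μ^66e^(−12μ), i.e. Gamma(shape=67, rate=12).
The mode of a Gamma(a, b) with a ≥ 1 (shape–rate) is (a−1)/b = 66/12 ≈ 5.50.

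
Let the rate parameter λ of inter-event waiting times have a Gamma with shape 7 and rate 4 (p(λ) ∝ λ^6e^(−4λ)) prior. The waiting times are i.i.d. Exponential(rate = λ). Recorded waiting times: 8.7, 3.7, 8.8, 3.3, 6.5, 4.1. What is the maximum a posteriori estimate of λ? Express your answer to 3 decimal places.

The Exponential(rate=λ) likelihood is ∝ λ^n e^(−λΣtᵢ). Here n = 6 and Σtᵢ = 8.7 + 3.7 + 8.8 + 3.3 + 6.5 + 4.1 = 35.1.
Posterior ∝ λ^6e^(−4λ) · λ^6e^(−35.1λ) = λ^12e^(−39.1λ), i.e. Gamma(13, 39.1).
Mode = (a−1)/b = 12/39.1 ≈ 0.307.

λ̂_MAP = 0.307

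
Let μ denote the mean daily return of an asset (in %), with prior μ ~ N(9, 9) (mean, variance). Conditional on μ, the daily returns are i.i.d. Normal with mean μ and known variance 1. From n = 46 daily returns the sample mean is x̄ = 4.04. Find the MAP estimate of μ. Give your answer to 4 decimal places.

n = 46, x̄ = 4.04.
For a Normal prior and Normal likelihood with known variance, the posterior is Normal; its mode equals its mean, the precision-weighted average.
Prior precision 1/σ₀² = 1/9; data precision n/σ² = 46/1 = 46.
μ̂ = ((1/9)·9 + 46·4.04) / (1/9 + 46) = 186.84/(415/9) = 42039/10375 ≈ 4.0520.

μ̂_MAP = 4.0520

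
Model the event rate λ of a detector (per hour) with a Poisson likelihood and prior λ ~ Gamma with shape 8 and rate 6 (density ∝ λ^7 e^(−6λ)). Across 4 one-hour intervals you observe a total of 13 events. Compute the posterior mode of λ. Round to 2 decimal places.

λ̂_MAP = 2.00

Σxᵢ = 13, n = 4.
Posterior ∝ λ^7e^(−6λ) · λ^13e^(−4λ) = λ^20e^(−10λ), i.e. Gamma(shape=21, rate=10).
The mode of a Gamma(a, b) with a ≥ 1 (shape–rate) is (a−1)/b = 20/10 ≈ 2.00.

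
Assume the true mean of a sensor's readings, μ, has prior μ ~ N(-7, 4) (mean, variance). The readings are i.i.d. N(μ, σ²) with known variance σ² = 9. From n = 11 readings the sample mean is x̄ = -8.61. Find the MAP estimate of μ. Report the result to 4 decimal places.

n = 11, x̄ = -8.61.
For a Normal prior and Normal likelihood with known variance, the posterior is Normal; its mode equals its mean, the precision-weighted average.
Prior precision 1/σ₀² = 1/4 = 0.25; data precision n/σ² = 11/9.
μ̂ = (0.25·(-7) + (11/9)·(-8.61)) / (0.25 + 11/9) = (-1841/150)/(53/36) = -11046/1325 ≈ -8.3366.

μ̂_MAP = -8.3366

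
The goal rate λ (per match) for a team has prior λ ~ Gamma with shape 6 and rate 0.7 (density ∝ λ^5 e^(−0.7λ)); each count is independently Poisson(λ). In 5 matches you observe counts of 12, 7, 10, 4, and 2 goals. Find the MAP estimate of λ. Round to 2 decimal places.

λ̂_MAP = 7.02

Σxᵢ = 12+7+10+4+2 = 35, with n = 5.
Posterior ∝ λ^5e^(−0.7λ) · λ^35e^(−5λ) = λ^40e^(−5.7λ), i.e. Gamma(shape=41, rate=5.7).
The mode of a Gamma(a, b) with a ≥ 1 (shape–rate) is (a−1)/b = 40/5.7 ≈ 7.02.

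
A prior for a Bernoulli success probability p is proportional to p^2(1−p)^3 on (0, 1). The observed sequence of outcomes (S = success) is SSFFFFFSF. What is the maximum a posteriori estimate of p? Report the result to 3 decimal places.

The prior density ∝ p^2(1−p)^3 is the kernel of Beta(3, 4).
Data: 3 successes in 9 trials (from the sequence). The binomial likelihood contributes p^3(1−p)^6, so the posterior is Beta(3+3, 4+6) = Beta(6, 10).
For Beta(a, b) with a, b > 1 the mode is (a−1)/(a+b−2) = 5/14 ≈ 0.357.

p̂_MAP = 0.357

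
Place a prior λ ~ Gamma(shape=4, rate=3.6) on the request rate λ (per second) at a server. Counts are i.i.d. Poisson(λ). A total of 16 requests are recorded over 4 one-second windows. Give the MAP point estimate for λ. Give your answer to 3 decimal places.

λ̂_MAP = 2.500

Σxᵢ = 16, n = 4.
Posterior ∝ λ^3e^(−3.6λ) · λ^16e^(−4λ) = λ^19e^(−7.6λ), i.e. Gamma(shape=20, rate=7.6).
The mode of a Gamma(a, b) with a ≥ 1 (shape–rate) is (a−1)/b = 19/7.6 ≈ 2.500.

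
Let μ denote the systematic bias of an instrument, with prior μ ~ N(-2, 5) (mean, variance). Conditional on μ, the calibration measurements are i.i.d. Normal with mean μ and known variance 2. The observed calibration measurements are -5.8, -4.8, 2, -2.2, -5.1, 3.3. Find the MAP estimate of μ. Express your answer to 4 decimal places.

n = 6; x̄ = ((-5.8) + (-4.8) + 2 + (-2.2) + (-5.1) + 3.3)/6 = -12.6/6 = -2.1.
For a Normal prior and Normal likelihood with known variance, the posterior is Normal; its mode equals its mean, the precision-weighted average.
Prior precision 1/σ₀² = 1/5 = 0.2; data precision n/σ² = 6/2 = 3.
μ̂ = (0.2·(-2) + 3·(-2.1)) / (0.2 + 3) = (-6.7)/3.2 = -2.09375 ≈ -2.0938.

μ̂_MAP = -2.0938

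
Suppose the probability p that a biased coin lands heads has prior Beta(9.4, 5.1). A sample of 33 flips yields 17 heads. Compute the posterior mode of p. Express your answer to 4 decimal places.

Prior: Beta(9.4, 5.1).
Data: 17 successes in 33 trials. The binomial likelihood contributes p^17(1−p)^16, so the posterior is Beta(9.4+17, 5.1+16) = Beta(26.4, 21.1).
For Beta(a, b) with a, b > 1 the mode is (a−1)/(a+b−2) = 25.4/45.5 ≈ 0.5582.

p̂_MAP = 0.5582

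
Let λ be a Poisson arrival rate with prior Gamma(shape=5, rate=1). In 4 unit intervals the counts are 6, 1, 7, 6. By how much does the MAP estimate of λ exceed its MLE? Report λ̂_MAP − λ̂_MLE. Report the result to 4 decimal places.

Σxᵢ = 20. Posterior is Gamma(25, 5); MAP = (25−1)/5 = 24/5 ≈ 4.80000.
MLE = x̄ = 20/4 ≈ 5.00000.
Difference = 24/5 − 20/4 = -1/5 ≈ -0.2000.

MAP − MLE = -0.2000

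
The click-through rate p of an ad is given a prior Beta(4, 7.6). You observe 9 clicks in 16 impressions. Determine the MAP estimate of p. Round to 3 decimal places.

p̂_MAP = 0.469

Prior: Beta(4, 7.6).
Data: 9 successes in 16 trials. The binomial likelihood contributes p^9(1−p)^7, so the posterior is Beta(4+9, 7.6+7) = Beta(13, 14.6).
For Beta(a, b) with a, b > 1 the mode is (a−1)/(a+b−2) = 12/25.6 ≈ 0.469.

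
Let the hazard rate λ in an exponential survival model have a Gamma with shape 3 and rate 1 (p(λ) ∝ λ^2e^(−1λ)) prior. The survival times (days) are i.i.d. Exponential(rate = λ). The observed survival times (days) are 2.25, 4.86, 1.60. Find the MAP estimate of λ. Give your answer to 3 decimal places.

The Exponential(rate=λ) likelihood is ∝ λ^n e^(−λΣtᵢ). Here n = 3 and Σtᵢ = 2.25 + 4.86 + 1.60 = 8.71.
Posterior ∝ λ^2e^(−1λ) · λ^3e^(−8.71λ) = λ^5e^(−9.71λ), i.e. Gamma(6, 9.71).
Mode = (a−1)/b = 5/9.71 ≈ 0.515.

λ̂_MAP = 0.515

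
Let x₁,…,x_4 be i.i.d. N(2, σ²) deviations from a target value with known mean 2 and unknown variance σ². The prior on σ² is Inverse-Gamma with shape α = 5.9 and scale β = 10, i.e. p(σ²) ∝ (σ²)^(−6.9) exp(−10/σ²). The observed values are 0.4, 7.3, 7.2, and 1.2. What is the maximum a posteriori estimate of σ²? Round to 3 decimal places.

σ̂²_MAP = 4.401

Sum of squared deviations about the known mean: SS = (0.4−2)² + (7.3−2)² + (7.2−2)² + (1.2−2)² = 58.33.
The Normal likelihood contributes (σ²)^(−n/2) exp(−SS/(2σ²)), so the posterior is Inverse-Gamma(α + n/2, β + SS/2) = Inverse-Gamma(7.9, 39.165).
The mode of Inverse-Gamma(a, b) is b/(a+1) = 39.165/8.9 ≈ 4.401.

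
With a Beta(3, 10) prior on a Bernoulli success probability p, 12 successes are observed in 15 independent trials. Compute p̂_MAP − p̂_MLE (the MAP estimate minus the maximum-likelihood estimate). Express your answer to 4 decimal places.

MAP − MLE = -0.2615

Posterior is Beta(15, 13); MAP = (15−1)/(28−2) = 14/26 ≈ 0.53846.
MLE ignores the prior: p̂_MLE = k/n = 12/15 ≈ 0.80000.
Difference = 14/26 − 12/15 = -17/65 ≈ -0.2615.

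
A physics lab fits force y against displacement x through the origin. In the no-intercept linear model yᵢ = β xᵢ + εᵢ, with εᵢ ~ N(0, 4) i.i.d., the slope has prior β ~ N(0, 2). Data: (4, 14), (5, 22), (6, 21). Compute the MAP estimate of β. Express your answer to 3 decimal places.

β̂_MAP = 3.696

log p(β | y) = −Σ(yᵢ − βxᵢ)²/(2·4) − β²/(2·2) + const.
Setting the derivative to zero: Σxᵢ(yᵢ − βxᵢ)/4 − β/2 = 0, so β = Σxᵢyᵢ / (Σxᵢ² + σ²/τ²).
Σxᵢyᵢ = 4·14 + 5·22 + 6·21 = 292; Σxᵢ² = 77; σ²/τ² = 2.
β̂_MAP = 292 / (77 + 2) = 292/79 ≈ 3.696.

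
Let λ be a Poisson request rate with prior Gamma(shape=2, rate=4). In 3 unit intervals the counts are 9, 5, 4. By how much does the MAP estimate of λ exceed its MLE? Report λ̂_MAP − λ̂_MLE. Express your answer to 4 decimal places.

MAP − MLE = -3.2857

Σxᵢ = 18. Posterior is Gamma(20, 7); MAP = (20−1)/7 = 19/7 ≈ 2.71429.
MLE = x̄ = 18/3 ≈ 6.00000.
Difference = 19/7 − 18/3 = -23/7 ≈ -3.2857.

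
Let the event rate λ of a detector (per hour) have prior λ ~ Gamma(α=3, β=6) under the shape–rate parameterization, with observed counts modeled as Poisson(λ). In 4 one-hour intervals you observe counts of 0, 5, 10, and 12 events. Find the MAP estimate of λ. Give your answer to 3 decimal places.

λ̂_MAP = 2.900

Σxᵢ = 0+5+10+12 = 27, with n = 4.
Posterior ∝ λ^2e^(−6λ) · λ^27e^(−4λ) = λ^29e^(−10λ), i.e. Gamma(shape=30, rate=10).
The mode of a Gamma(a, b) with a ≥ 1 (shape–rate) is (a−1)/b = 29/10 ≈ 2.900.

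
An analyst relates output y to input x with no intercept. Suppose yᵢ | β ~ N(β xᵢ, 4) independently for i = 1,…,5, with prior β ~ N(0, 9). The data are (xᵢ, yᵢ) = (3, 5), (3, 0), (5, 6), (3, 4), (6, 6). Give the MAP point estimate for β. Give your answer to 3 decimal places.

log p(β | y) = −Σ(yᵢ − βxᵢ)²/(2·4) − β²/(2·9) + const.
Setting the derivative to zero: Σxᵢ(yᵢ − βxᵢ)/4 − β/9 = 0, so β = Σxᵢyᵢ / (Σxᵢ² + σ²/τ²).
Σxᵢyᵢ = 3·5 + 3·0 + 5·6 + 3·4 + 6·6 = 93; Σxᵢ² = 88; σ²/τ² = 4/9.
β̂_MAP = 93 / (88 + 4/9) = 93/(796/9) = 837/796 ≈ 1.052.

β̂_MAP = 1.052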